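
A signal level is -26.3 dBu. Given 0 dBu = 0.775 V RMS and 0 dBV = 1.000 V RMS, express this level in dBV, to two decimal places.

The offset between the scales is 20·log₁₀(0.775/1.000) = −2.214 dB.
So dBV = -26.3 − 2.214 = -28.51 dBV.

-28.51 dBV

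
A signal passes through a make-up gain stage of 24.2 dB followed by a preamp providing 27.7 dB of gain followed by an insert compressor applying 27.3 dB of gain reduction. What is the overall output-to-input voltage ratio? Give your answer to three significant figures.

17.0

Net gain = 24.2 + 27.7 + (−27.3) = 24.6 dB.
Voltage ratio = 10^(24.6/20) = 17.0.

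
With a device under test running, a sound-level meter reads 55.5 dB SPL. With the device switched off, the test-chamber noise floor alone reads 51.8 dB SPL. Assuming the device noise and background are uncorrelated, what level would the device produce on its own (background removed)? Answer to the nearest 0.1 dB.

53.1 dB SPL

Background correction is a power subtraction:
L_src = 10·log₁₀(10^(55.5/10) − 10^(51.8/10)) = 10·log₁₀(203500) = 53.1 dB SPL.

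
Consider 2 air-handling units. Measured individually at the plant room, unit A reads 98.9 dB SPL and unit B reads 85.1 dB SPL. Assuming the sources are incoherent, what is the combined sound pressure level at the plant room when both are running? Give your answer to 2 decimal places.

99.08 dB SPL

Add the sources as powers (linear), then convert back to dB:
L_total = 10·log₁₀(10^(98.9/10) + 10^(85.1/10)) = 10·log₁₀(8086000000) = 99.08 dB SPL.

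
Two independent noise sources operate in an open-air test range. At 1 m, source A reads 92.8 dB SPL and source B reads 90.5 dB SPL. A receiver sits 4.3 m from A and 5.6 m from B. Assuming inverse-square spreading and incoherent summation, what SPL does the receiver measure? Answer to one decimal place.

81.4 dB SPL

At the listener: L_A = 92.8 − 20·log₁₀(4.3) = 80.13 dB; L_B = 90.5 − 20·log₁₀(5.6) = 75.54 dB.
Combined: 10·log₁₀(10^(80.13/10)+10^(75.54/10)) = 81.4 dB SPL.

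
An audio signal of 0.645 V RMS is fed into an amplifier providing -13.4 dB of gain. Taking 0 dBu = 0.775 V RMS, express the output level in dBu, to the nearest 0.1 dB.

Input level: 20·log₁₀(0.645/0.775) = -1.59 dBu.
Output: -1.59 − 13.4 = -15.0 dBu.

-15.0 dBu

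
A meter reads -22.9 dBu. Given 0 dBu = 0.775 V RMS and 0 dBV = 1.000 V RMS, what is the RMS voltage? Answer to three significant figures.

V = 0.775 V × 10^(-22.9/20).
= 0.775 × 0.07161 = 0.0555 V.

0.0555 V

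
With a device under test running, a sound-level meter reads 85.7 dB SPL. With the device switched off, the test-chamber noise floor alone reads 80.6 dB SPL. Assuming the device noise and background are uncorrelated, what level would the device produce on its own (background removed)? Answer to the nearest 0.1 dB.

Background correction is a power subtraction:
L_src = 10·log₁₀(10^(85.7/10) − 10^(80.6/10)) = 10·log₁₀(256700000) = 84.1 dB SPL.

84.1 dB SPL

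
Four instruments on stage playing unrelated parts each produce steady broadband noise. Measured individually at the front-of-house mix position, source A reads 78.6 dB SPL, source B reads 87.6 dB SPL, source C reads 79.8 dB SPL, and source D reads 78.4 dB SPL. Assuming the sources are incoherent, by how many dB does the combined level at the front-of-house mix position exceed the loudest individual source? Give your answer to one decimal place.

Add the sources as powers (linear), then convert back to dB:
L_total = 10·log₁₀(10^(78.6/10) + 10^(87.6/10) + 10^(79.8/10) + 10^(78.4/10)) = 89.10 dB SPL.
Excess over the loudest (87.6 dB): 89.10 − 87.6 = 1.5 dB.

1.5 dB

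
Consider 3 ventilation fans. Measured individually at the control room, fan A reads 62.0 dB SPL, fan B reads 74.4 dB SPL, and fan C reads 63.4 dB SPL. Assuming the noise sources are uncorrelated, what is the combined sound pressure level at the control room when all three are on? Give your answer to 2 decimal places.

Incoherent sources sum as intensities:
L_total = 10·log₁₀(10^(62.0/10) + 10^(74.4/10) + 10^(63.4/10)) = 10·log₁₀(31310000) = 74.96 dB SPL.

74.96 dB SPL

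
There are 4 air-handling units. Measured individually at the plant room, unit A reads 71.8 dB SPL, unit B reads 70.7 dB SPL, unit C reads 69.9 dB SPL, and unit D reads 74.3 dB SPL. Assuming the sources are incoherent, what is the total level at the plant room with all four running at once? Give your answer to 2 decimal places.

78.03 dB SPL

Incoherent sources sum as intensities:
L_total = 10·log₁₀(10^(71.8/10) + 10^(70.7/10) + 10^(69.9/10) + 10^(74.3/10)) = 10·log₁₀(63570000) = 78.03 dB SPL.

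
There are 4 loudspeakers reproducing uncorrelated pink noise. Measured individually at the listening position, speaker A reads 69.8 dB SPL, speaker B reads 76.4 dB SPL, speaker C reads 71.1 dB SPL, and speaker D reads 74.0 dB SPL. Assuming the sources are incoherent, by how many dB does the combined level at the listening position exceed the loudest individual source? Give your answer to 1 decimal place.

3.2 dB

Uncorrelated sources add in intensity (power), not in dB.
L_total = 10·log₁₀(10^(69.8/10) + 10^(76.4/10) + 10^(71.1/10) + 10^(74.0/10)) = 79.60 dB SPL.
Excess over the loudest (76.4 dB): 79.60 − 76.4 = 3.2 dB.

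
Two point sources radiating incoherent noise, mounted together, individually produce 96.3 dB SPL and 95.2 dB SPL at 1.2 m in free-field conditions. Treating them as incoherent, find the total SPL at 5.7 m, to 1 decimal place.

Combined at 1.2 m: 10·log₁₀(10^(96.3/10)+10^(95.2/10)) = 98.80 dB SPL.
Then apply −20·log₁₀(5.7/1.2) = -13.53 dB → 85.3 dB SPL.

85.3 dB SPL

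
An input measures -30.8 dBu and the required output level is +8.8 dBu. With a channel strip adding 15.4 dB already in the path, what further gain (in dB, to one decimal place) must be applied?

24.2 dB

The required make-up gain is the shortfall in the dB sum.
G = +8.8 − (-30.8) − 15.4 = 24.2 dB.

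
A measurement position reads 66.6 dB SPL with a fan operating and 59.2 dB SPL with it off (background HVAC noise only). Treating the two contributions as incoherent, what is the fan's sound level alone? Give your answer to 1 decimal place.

65.7 dB SPL

Subtract intensities: L_src = 10·log₁₀(10^(L_total/10) − 10^(L_bg/10)).
L_src = 10·log₁₀(10^(66.6/10) − 10^(59.2/10)) = 10·log₁₀(3739000) = 65.7 dB SPL.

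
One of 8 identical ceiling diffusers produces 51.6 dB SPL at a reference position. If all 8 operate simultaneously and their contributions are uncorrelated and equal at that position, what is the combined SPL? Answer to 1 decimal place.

8 equal incoherent sources raise the level by 10·log₁₀(8) = 9.03 dB.
L_total = 51.6 + 9.03 = 60.6 dB SPL.

60.6 dB SPL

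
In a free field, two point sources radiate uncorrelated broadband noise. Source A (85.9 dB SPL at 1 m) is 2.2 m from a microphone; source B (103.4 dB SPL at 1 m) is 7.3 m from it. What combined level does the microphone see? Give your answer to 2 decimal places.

At the listener: L_A = 85.9 − 20·log₁₀(2.2) = 79.052 dB; L_B = 103.4 − 20·log₁₀(7.3) = 86.134 dB.
Combined: 10·log₁₀(10^(79.052/10)+10^(86.134/10)) = 86.91 dB SPL.

86.91 dB SPL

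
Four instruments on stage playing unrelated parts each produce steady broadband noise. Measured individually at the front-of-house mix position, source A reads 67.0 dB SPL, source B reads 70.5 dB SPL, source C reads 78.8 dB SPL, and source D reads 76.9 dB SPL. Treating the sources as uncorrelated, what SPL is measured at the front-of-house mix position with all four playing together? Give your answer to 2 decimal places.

81.49 dB SPL

Incoherent sources sum as intensities:
L_total = 10·log₁₀(10^(67.0/10) + 10^(70.5/10) + 10^(78.8/10) + 10^(76.9/10)) = 10·log₁₀(141100000) = 81.49 dB SPL.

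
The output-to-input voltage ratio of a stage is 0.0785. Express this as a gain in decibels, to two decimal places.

-22.10 dB

Voltage is an amplitude quantity, so gain = 20·log₁₀(V_out/V_in).
20·log₁₀(0.0785) = -22.10 dB.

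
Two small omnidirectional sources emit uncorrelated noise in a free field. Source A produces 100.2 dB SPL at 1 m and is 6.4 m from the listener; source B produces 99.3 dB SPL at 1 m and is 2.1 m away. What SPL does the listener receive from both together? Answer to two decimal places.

93.40 dB SPL

At the listener: L_A = 100.2 − 20·log₁₀(6.4) = 84.076 dB; L_B = 99.3 − 20·log₁₀(2.1) = 92.856 dB.
Combined: 10·log₁₀(10^(84.076/10)+10^(92.856/10)) = 93.40 dB SPL.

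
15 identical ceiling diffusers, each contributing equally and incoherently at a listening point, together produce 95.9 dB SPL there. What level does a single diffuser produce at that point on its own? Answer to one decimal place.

84.1 dB SPL

15 equal incoherent sources add 10·log₁₀(15) = 11.76 dB over one source.
L_one = 95.9 − 11.76 = 84.1 dB SPL.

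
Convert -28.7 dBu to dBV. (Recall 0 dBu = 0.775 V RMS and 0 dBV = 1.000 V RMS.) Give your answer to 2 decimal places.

-30.91 dBV

The offset between the scales is 20·log₁₀(0.775/1.000) = −2.214 dB.
So dBV = -28.7 − 2.214 = -30.91 dBV.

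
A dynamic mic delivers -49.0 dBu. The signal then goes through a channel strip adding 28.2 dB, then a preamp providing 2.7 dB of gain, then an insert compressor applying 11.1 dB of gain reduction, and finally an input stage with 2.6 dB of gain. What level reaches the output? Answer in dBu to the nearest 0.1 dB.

-26.6 dBu

Cascaded gains and losses add directly in dB.
-49.0 + 28.2 + 2.7 − 11.1 + 2.6 = -26.6 dBu.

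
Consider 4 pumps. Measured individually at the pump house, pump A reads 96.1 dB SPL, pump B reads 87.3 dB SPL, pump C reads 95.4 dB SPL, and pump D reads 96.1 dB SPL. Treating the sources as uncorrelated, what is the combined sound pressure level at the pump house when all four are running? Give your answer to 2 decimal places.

100.85 dB SPL

Uncorrelated sources add in intensity (power), not in dB.
L_total = 10·log₁₀(10^(96.1/10) + 10^(87.3/10) + 10^(95.4/10) + 10^(96.1/10)) = 10·log₁₀(12152000000) = 100.85 dB SPL.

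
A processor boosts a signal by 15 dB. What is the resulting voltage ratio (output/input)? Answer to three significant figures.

5.62

Voltage ratio = 10^(dB/20).
10^(15/20) = 10^(0.7500) = 5.62.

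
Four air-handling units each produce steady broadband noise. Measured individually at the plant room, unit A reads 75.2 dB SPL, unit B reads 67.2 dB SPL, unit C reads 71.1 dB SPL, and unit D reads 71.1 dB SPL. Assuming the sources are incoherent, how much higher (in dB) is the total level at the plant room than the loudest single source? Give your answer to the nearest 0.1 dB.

Incoherent sources sum as intensities:
L_total = 10·log₁₀(10^(75.2/10) + 10^(67.2/10) + 10^(71.1/10) + 10^(71.1/10)) = 78.07 dB SPL.
Excess over the loudest (75.2 dB): 78.07 − 75.2 = 2.9 dB.

2.9 dB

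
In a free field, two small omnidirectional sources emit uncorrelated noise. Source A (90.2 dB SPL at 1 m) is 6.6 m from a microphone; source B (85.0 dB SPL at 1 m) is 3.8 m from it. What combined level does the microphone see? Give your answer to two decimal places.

76.62 dB SPL

At the listener: L_A = 90.2 − 20·log₁₀(6.6) = 73.809 dB; L_B = 85.0 − 20·log₁₀(3.8) = 73.404 dB.
Combined: 10·log₁₀(10^(73.809/10)+10^(73.404/10)) = 76.62 dB SPL.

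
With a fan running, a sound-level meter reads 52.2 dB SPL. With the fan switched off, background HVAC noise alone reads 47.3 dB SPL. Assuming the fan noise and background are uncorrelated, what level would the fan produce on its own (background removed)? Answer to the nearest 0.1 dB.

Remove the background by subtracting linear intensities:
L_src = 10·log₁₀(10^(52.2/10) − 10^(47.3/10)) = 10·log₁₀(112300) = 50.5 dB SPL.

50.5 dB SPL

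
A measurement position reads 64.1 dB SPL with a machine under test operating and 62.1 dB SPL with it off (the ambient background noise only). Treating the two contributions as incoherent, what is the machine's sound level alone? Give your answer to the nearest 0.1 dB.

Background correction is a power subtraction:
L_src = 10·log₁₀(10^(64.1/10) − 10^(62.1/10)) = 10·log₁₀(948600) = 59.8 dB SPL.

59.8 dB SPL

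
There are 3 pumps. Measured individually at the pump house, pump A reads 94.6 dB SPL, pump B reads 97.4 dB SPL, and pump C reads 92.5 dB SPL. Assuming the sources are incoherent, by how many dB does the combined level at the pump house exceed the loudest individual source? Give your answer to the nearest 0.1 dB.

Add the sources as powers (linear), then convert back to dB:
L_total = 10·log₁₀(10^(94.6/10) + 10^(97.4/10) + 10^(92.5/10)) = 100.07 dB SPL.
Excess over the loudest (97.4 dB): 100.07 − 97.4 = 2.7 dB.

2.7 dB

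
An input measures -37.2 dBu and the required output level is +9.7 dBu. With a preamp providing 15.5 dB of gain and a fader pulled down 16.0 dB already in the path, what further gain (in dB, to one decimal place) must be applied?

47.4 dB

The required make-up gain is the shortfall in the dB sum.
G = +9.7 − (-37.2) − 15.5 + 16.0 = 47.4 dB.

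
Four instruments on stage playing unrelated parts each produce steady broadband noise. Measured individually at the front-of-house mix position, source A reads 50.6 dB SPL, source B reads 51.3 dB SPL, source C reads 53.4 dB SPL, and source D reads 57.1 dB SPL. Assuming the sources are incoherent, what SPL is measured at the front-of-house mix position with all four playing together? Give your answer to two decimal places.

59.92 dB SPL

Add the sources as powers (linear), then convert back to dB:
L_total = 10·log₁₀(10^(50.6/10) + 10^(51.3/10) + 10^(53.4/10) + 10^(57.1/10)) = 10·log₁₀(981300) = 59.92 dB SPL.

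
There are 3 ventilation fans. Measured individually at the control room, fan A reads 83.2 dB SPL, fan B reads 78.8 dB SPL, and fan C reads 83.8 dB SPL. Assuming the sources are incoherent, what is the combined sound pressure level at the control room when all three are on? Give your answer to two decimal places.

87.20 dB SPL

Incoherent sources sum as intensities:
L_total = 10·log₁₀(10^(83.2/10) + 10^(78.8/10) + 10^(83.8/10)) = 10·log₁₀(524700000) = 87.20 dB SPL.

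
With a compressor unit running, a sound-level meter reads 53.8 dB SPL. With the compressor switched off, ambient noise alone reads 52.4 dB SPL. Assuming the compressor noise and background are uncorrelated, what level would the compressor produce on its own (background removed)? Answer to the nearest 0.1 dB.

Subtract intensities: L_src = 10·log₁₀(10^(L_total/10) − 10^(L_bg/10)).
L_src = 10·log₁₀(10^(53.8/10) − 10^(52.4/10)) = 10·log₁₀(66100) = 48.2 dB SPL.

48.2 dB SPL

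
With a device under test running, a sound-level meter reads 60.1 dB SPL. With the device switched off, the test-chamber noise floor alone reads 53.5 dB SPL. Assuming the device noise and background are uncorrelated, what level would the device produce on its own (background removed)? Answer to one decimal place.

59.0 dB SPL

Remove the background by subtracting linear intensities:
L_src = 10·log₁₀(10^(60.1/10) − 10^(53.5/10)) = 10·log₁₀(799400) = 59.0 dB SPL.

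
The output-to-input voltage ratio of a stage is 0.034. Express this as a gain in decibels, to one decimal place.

For a voltage ratio, dB = 20·log₁₀(V₂/V₁).
20·log₁₀(0.034) = -29.4 dB.

-29.4 dB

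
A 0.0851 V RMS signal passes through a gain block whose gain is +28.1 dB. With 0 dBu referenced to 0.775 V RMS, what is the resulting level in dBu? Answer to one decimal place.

+8.9 dBu

Input level: 20·log₁₀(0.0851/0.775) = -19.19 dBu.
Output: -19.19 + 28.1 = +8.9 dBu.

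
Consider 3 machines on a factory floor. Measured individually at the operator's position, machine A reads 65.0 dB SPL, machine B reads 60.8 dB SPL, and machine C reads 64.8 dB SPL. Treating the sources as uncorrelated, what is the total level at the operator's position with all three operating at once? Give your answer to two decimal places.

68.68 dB SPL

Uncorrelated sources add in intensity (power), not in dB.
L_total = 10·log₁₀(10^(65.0/10) + 10^(60.8/10) + 10^(64.8/10)) = 10·log₁₀(7384000) = 68.68 dB SPL.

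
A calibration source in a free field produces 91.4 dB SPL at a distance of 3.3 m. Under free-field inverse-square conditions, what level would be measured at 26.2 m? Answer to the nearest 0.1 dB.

Inverse-square spreading gives ΔL = −20·log₁₀(d₂/d₁).
ΔL = −20·log₁₀(26.2/3.3) = -18.00 dB, so L₂ = 91.4 + (-18.00) = 73.4 dB SPL.

73.4 dB SPL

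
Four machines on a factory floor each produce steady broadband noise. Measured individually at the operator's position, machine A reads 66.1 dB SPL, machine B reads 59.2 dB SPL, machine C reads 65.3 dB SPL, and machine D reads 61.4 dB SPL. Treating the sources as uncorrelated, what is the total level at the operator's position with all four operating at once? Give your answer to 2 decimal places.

69.86 dB SPL

Add the sources as powers (linear), then convert back to dB:
L_total = 10·log₁₀(10^(66.1/10) + 10^(59.2/10) + 10^(65.3/10) + 10^(61.4/10)) = 10·log₁₀(9674000) = 69.86 dB SPL.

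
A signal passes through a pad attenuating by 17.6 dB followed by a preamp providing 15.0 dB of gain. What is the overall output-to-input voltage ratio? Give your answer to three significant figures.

Net gain = (−17.6) + 15.0 = -2.6 dB.
Voltage ratio = 10^(-2.6/20) = 0.741.

0.741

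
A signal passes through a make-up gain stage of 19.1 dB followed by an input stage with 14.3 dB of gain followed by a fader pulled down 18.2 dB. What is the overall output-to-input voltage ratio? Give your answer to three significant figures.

5.75

Net gain = 19.1 + 14.3 + (−18.2) = 15.2 dB.
Voltage ratio = 10^(15.2/20) = 5.75.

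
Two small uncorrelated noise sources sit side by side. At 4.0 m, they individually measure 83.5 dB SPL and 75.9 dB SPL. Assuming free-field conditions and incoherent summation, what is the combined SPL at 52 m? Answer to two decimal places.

61.92 dB SPL

Combined at 4.0 m: 10·log₁₀(10^(83.5/10)+10^(75.9/10)) = 84.196 dB SPL.
Then apply −20·log₁₀(52/4.0) = -22.279 dB → 61.92 dB SPL.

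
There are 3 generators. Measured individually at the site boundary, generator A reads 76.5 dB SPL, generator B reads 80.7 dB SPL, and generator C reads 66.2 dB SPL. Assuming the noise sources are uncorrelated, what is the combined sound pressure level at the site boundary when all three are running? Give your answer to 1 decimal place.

82.2 dB SPL

Incoherent sources sum as intensities:
L_total = 10·log₁₀(10^(76.5/10) + 10^(80.7/10) + 10^(66.2/10)) = 10·log₁₀(166300000) = 82.2 dB SPL.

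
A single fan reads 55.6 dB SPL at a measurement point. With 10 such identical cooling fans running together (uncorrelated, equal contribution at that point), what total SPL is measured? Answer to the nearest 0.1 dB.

65.6 dB SPL

10 equal incoherent sources raise the level by 10·log₁₀(10) = 10.00 dB.
L_total = 55.6 + 10.00 = 65.6 dB SPL.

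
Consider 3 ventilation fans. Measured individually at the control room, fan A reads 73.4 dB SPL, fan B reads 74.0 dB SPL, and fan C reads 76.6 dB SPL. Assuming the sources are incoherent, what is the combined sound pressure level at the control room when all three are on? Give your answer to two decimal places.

79.67 dB SPL

Uncorrelated sources add in intensity (power), not in dB.
L_total = 10·log₁₀(10^(73.4/10) + 10^(74.0/10) + 10^(76.6/10)) = 10·log₁₀(92710000) = 79.67 dB SPL.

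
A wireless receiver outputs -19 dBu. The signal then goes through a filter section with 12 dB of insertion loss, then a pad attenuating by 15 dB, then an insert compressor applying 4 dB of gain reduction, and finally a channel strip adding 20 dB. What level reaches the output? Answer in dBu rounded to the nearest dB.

-30 dBu

Gain stages sum in dB:
-19 − 12 − 15 − 4 + 20 = -30 dBu.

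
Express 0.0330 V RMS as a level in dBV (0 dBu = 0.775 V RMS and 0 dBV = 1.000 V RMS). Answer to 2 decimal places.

dBV = 20·log₁₀(V / 1.000 V).
20·log₁₀(0.0330/1.000) = -29.63 dBV.

-29.63 dBV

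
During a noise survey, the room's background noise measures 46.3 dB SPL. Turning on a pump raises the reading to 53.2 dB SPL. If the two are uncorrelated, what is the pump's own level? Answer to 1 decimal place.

Remove the background by subtracting linear intensities:
L_src = 10·log₁₀(10^(53.2/10) − 10^(46.3/10)) = 10·log₁₀(166300) = 52.2 dB SPL.

52.2 dB SPL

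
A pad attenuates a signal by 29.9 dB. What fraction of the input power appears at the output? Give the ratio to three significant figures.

Power ratio = 10^(dB/10).
10^(-29.9/10) = 10^(-2.990) = 0.00102.

0.00102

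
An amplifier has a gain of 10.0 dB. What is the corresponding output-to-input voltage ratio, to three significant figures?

Voltage ratio = 10^(dB/20).
10^(10.0/20) = 10^(0.5000) = 3.16.

3.16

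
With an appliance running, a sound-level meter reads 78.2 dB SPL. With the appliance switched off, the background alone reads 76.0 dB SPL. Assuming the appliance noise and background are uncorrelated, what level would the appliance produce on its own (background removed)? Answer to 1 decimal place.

Background correction is a power subtraction:
L_src = 10·log₁₀(10^(78.2/10) − 10^(76.0/10)) = 10·log₁₀(26260000) = 74.2 dB SPL.

74.2 dB SPL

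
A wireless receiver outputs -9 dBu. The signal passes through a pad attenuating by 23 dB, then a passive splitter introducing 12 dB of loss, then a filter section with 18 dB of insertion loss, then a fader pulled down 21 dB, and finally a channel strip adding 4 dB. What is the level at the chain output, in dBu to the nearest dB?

-79 dBu

In dB, series stages simply add:
-9 − 23 − 12 − 18 − 21 + 4 = -79 dBu.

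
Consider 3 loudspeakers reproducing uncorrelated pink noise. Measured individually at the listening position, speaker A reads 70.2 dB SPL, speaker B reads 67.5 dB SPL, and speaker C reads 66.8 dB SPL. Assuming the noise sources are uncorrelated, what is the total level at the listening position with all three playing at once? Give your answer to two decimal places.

Uncorrelated sources add in intensity (power), not in dB.
L_total = 10·log₁₀(10^(70.2/10) + 10^(67.5/10) + 10^(66.8/10)) = 10·log₁₀(20880000) = 73.20 dB SPL.

73.20 dB SPL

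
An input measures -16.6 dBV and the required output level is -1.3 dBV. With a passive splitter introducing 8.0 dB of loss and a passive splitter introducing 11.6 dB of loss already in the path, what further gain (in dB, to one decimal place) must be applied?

The required make-up gain is the shortfall in the dB sum.
G = -1.3 − (-16.6) + 8.0 + 11.6 = 34.9 dB.

34.9 dB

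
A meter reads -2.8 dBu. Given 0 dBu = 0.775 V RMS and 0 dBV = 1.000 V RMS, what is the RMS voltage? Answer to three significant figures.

V = 0.775 V × 10^(-2.8/20).
= 0.775 × 0.7244 = 0.561 V.

0.561 V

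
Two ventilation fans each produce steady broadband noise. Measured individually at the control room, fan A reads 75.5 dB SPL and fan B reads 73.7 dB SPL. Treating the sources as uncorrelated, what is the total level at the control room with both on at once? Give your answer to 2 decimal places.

77.70 dB SPL

Incoherent sources sum as intensities:
L_total = 10·log₁₀(10^(75.5/10) + 10^(73.7/10)) = 10·log₁₀(58920000) = 77.70 dB SPL.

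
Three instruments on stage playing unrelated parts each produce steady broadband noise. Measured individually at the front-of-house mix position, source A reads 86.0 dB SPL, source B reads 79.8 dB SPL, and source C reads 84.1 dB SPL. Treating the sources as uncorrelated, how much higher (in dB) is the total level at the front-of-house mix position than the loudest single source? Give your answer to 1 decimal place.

2.8 dB

Uncorrelated sources add in intensity (power), not in dB.
L_total = 10·log₁₀(10^(86.0/10) + 10^(79.8/10) + 10^(84.1/10)) = 88.75 dB SPL.
Excess over the loudest (86.0 dB): 88.75 − 86.0 = 2.8 dB.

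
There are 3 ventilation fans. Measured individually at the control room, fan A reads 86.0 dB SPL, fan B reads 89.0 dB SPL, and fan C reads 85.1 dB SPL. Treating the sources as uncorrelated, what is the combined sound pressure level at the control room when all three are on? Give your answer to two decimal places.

91.81 dB SPL

Add the sources as powers (linear), then convert back to dB:
L_total = 10·log₁₀(10^(86.0/10) + 10^(89.0/10) + 10^(85.1/10)) = 10·log₁₀(1516000000) = 91.81 dB SPL.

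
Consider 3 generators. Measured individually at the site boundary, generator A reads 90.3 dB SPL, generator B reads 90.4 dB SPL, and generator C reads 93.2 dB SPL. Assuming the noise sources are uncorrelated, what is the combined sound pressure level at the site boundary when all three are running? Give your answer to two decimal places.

96.29 dB SPL

Uncorrelated sources add in intensity (power), not in dB.
L_total = 10·log₁₀(10^(90.3/10) + 10^(90.4/10) + 10^(93.2/10)) = 10·log₁₀(4257000000) = 96.29 dB SPL.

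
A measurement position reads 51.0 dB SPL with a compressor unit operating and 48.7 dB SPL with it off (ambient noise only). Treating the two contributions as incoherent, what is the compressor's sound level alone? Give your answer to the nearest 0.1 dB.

47.1 dB SPL

Remove the background by subtracting linear intensities:
L_src = 10·log₁₀(10^(51.0/10) − 10^(48.7/10)) = 10·log₁₀(51760) = 47.1 dB SPL.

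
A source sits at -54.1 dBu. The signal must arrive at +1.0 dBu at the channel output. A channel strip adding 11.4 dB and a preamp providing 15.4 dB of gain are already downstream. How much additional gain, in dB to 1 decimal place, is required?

The required make-up gain is the shortfall in the dB sum.
G = +1.0 − (-54.1) − 11.4 − 15.4 = 28.3 dB.

28.3 dB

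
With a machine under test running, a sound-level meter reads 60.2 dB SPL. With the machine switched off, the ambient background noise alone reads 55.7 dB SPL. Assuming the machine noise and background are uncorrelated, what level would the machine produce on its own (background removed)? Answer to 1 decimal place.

58.3 dB SPL

Background correction is a power subtraction:
L_src = 10·log₁₀(10^(60.2/10) − 10^(55.7/10)) = 10·log₁₀(675600) = 58.3 dB SPL.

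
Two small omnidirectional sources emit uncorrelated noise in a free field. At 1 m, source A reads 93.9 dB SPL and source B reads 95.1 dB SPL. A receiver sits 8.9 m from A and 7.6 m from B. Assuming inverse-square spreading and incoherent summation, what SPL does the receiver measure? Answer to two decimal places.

At the listener: L_A = 93.9 − 20·log₁₀(8.9) = 74.912 dB; L_B = 95.1 − 20·log₁₀(7.6) = 77.484 dB.
Combined: 10·log₁₀(10^(74.912/10)+10^(77.484/10)) = 79.40 dB SPL.

79.40 dB SPL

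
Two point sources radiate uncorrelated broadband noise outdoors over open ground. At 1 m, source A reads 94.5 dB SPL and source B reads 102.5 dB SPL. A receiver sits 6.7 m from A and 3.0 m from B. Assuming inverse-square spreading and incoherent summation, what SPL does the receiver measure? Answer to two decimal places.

At the listener: L_A = 94.5 − 20·log₁₀(6.7) = 77.979 dB; L_B = 102.5 − 20·log₁₀(3.0) = 92.958 dB.
Combined: 10·log₁₀(10^(77.979/10)+10^(92.958/10)) = 93.09 dB SPL.

93.09 dB SPL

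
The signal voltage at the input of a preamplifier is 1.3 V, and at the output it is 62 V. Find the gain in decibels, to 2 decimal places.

33.57 dB

Voltage ratio → dB uses the 20·log₁₀ form:
20·log₁₀(62/1.3) = 20·log₁₀(47.69) = 33.57 dB.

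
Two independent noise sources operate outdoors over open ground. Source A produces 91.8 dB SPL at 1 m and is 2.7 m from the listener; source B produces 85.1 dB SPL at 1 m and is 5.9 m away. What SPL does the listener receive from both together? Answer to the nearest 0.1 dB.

83.4 dB SPL

At the listener: L_A = 91.8 − 20·log₁₀(2.7) = 83.17 dB; L_B = 85.1 − 20·log₁₀(5.9) = 69.68 dB.
Combined: 10·log₁₀(10^(83.17/10)+10^(69.68/10)) = 83.4 dB SPL.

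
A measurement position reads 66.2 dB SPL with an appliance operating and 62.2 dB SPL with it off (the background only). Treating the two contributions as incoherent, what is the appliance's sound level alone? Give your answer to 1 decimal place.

Subtract intensities: L_src = 10·log₁₀(10^(L_total/10) − 10^(L_bg/10)).
L_src = 10·log₁₀(10^(66.2/10) − 10^(62.2/10)) = 10·log₁₀(2509000) = 64.0 dB SPL.

64.0 dB SPL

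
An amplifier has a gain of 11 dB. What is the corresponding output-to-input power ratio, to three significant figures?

Power ratio = 10^(dB/10).
10^(11/10) = 10^(1.100) = 12.6.

12.6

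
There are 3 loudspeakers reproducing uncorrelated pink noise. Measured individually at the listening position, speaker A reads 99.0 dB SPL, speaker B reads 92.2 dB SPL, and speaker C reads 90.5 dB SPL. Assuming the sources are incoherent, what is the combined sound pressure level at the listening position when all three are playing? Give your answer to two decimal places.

100.30 dB SPL

Uncorrelated sources add in intensity (power), not in dB.
L_total = 10·log₁₀(10^(99.0/10) + 10^(92.2/10) + 10^(90.5/10)) = 10·log₁₀(10725000000) = 100.30 dB SPL.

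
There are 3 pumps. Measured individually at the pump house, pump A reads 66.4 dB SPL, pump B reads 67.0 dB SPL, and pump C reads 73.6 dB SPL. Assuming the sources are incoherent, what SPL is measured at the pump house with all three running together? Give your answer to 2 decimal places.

75.09 dB SPL

Uncorrelated sources add in intensity (power), not in dB.
L_total = 10·log₁₀(10^(66.4/10) + 10^(67.0/10) + 10^(73.6/10)) = 10·log₁₀(32290000) = 75.09 dB SPL.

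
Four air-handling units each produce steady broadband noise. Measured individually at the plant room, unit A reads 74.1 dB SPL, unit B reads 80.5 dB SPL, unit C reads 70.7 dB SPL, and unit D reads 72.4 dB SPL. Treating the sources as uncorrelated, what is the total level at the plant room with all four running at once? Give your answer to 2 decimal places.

82.23 dB SPL

Add the sources as powers (linear), then convert back to dB:
L_total = 10·log₁₀(10^(74.1/10) + 10^(80.5/10) + 10^(70.7/10) + 10^(72.4/10)) = 10·log₁₀(167000000) = 82.23 dB SPL.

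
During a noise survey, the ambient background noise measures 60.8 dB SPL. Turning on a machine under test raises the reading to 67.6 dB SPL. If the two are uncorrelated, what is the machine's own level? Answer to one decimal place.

66.6 dB SPL

Remove the background by subtracting linear intensities:
L_src = 10·log₁₀(10^(67.6/10) − 10^(60.8/10)) = 10·log₁₀(4552000) = 66.6 dB SPL.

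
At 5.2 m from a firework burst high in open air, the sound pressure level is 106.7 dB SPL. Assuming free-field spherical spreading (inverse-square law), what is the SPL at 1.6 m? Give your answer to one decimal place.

116.9 dB SPL

For a point source in a free field, ΔL = −20·log₁₀(d₂/d₁).
ΔL = −20·log₁₀(1.6/5.2) = 10.24 dB, so L₂ = 106.7 + (10.24) = 116.9 dB SPL.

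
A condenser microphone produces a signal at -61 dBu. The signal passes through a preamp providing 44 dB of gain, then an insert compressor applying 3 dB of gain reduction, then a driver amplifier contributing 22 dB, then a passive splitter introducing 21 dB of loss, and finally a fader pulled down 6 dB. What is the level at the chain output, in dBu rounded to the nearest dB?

Cascaded gains and losses add directly in dB.
-61 + 44 − 3 + 22 − 21 − 6 = -25 dBu.

-25 dBu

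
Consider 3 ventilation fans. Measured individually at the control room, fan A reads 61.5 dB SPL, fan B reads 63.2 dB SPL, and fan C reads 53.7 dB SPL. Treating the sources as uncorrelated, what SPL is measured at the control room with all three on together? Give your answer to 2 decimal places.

Uncorrelated sources add in intensity (power), not in dB.
L_total = 10·log₁₀(10^(61.5/10) + 10^(63.2/10) + 10^(53.7/10)) = 10·log₁₀(3736000) = 65.72 dB SPL.

65.72 dB SPL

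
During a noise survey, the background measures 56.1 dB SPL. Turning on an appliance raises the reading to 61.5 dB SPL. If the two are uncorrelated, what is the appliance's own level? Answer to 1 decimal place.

60.0 dB SPL

Remove the background by subtracting linear intensities:
L_src = 10·log₁₀(10^(61.5/10) − 10^(56.1/10)) = 10·log₁₀(1005000) = 60.0 dB SPL.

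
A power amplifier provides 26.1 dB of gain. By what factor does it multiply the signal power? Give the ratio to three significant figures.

Power ratio = 10^(dB/10).
10^(26.1/10) = 10^(2.610) = 407.

407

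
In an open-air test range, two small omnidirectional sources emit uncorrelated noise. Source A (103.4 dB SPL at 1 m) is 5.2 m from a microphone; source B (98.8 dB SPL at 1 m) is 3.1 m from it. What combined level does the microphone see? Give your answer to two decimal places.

At the listener: L_A = 103.4 − 20·log₁₀(5.2) = 89.080 dB; L_B = 98.8 − 20·log₁₀(3.1) = 88.973 dB.
Combined: 10·log₁₀(10^(89.080/10)+10^(88.973/10)) = 92.04 dB SPL.

92.04 dB SPL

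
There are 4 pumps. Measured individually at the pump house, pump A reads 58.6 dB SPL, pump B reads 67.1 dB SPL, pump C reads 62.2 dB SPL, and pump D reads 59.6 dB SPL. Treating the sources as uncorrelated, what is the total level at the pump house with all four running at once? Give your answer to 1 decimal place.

69.3 dB SPL

Add the sources as powers (linear), then convert back to dB:
L_total = 10·log₁₀(10^(58.6/10) + 10^(67.1/10) + 10^(62.2/10) + 10^(59.6/10)) = 10·log₁₀(8425000) = 69.3 dB SPL.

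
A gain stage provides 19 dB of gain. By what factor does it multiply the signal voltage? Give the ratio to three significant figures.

Voltage ratio = 10^(dB/20).
10^(19/20) = 10^(0.9500) = 8.91.

8.91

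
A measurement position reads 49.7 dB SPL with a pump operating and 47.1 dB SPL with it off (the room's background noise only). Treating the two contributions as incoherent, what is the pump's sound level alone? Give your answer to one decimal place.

46.2 dB SPL

Background correction is a power subtraction:
L_src = 10·log₁₀(10^(49.7/10) − 10^(47.1/10)) = 10·log₁₀(42040) = 46.2 dB SPL.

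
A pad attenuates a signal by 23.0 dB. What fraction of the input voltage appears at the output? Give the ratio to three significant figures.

0.0708

Voltage ratio = 10^(dB/20).
10^(-23.0/20) = 10^(-1.150) = 0.0708.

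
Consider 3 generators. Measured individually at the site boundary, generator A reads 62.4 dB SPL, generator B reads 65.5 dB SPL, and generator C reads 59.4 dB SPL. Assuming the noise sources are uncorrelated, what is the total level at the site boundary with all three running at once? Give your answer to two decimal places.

67.89 dB SPL

Add the sources as powers (linear), then convert back to dB:
L_total = 10·log₁₀(10^(62.4/10) + 10^(65.5/10) + 10^(59.4/10)) = 10·log₁₀(6157000) = 67.89 dB SPL.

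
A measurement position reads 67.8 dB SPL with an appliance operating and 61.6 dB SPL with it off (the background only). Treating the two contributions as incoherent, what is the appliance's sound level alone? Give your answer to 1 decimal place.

Background correction is a power subtraction:
L_src = 10·log₁₀(10^(67.8/10) − 10^(61.6/10)) = 10·log₁₀(4580000) = 66.6 dB SPL.

66.6 dB SPL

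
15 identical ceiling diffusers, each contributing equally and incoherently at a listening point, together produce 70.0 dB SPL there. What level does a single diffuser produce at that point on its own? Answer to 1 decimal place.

58.2 dB SPL

15 equal incoherent sources add 10·log₁₀(15) = 11.76 dB over one source.
L_one = 70.0 − 11.76 = 58.2 dB SPL.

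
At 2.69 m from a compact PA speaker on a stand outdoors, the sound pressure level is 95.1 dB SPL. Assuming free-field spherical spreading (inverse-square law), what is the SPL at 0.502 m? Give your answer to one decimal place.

109.7 dB SPL

For a point source in a free field, ΔL = −20·log₁₀(d₂/d₁).
ΔL = −20·log₁₀(0.502/2.69) = 14.58 dB, so L₂ = 95.1 + (14.58) = 109.7 dB SPL.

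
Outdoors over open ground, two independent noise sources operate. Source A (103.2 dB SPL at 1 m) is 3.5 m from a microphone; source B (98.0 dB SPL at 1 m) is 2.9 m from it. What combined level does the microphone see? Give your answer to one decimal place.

At the listener: L_A = 103.2 − 20·log₁₀(3.5) = 92.32 dB; L_B = 98.0 − 20·log₁₀(2.9) = 88.75 dB.
Combined: 10·log₁₀(10^(92.32/10)+10^(88.75/10)) = 93.9 dB SPL.

93.9 dB SPL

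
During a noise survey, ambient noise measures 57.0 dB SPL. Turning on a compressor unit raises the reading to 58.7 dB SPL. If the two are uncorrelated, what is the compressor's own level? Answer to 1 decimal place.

Background correction is a power subtraction:
L_src = 10·log₁₀(10^(58.7/10) − 10^(57.0/10)) = 10·log₁₀(240100) = 53.8 dB SPL.

53.8 dB SPL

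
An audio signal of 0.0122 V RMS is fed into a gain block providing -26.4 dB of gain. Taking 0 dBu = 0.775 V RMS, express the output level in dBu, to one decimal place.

-62.5 dBu

Input level: 20·log₁₀(0.0122/0.775) = -36.06 dBu.
Output: -36.06 − 26.4 = -62.5 dBu.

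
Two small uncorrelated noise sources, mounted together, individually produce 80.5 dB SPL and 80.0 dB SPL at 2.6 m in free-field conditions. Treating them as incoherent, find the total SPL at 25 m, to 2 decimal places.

63.61 dB SPL

Combined at 2.6 m: 10·log₁₀(10^(80.5/10)+10^(80.0/10)) = 83.267 dB SPL.
Then apply −20·log₁₀(25/2.6) = -19.659 dB → 63.61 dB SPL.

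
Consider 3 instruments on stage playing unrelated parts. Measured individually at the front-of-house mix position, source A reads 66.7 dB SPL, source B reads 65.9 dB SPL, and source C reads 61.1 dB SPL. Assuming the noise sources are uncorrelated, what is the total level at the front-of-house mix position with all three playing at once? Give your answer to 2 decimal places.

69.94 dB SPL

Incoherent sources sum as intensities:
L_total = 10·log₁₀(10^(66.7/10) + 10^(65.9/10) + 10^(61.1/10)) = 10·log₁₀(9856000) = 69.94 dB SPL.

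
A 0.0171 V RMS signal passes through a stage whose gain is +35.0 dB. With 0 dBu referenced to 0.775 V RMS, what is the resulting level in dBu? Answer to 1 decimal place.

+1.9 dBu

Input level: 20·log₁₀(0.0171/0.775) = -33.13 dBu.
Output: -33.13 + 35.0 = +1.9 dBu.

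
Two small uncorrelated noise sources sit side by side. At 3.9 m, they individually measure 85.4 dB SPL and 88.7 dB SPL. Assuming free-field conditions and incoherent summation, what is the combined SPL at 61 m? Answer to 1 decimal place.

Combined at 3.9 m: 10·log₁₀(10^(85.4/10)+10^(88.7/10)) = 90.37 dB SPL.
Then apply −20·log₁₀(61/3.9) = -23.89 dB → 66.5 dB SPL.

66.5 dB SPL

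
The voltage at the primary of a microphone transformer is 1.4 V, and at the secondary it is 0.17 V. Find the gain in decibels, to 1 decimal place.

-18.3 dB

Voltage is an amplitude quantity, so gain = 20·log₁₀(V_out/V_in).
20·log₁₀(0.17/1.4) = 20·log₁₀(0.1214) = -18.3 dB.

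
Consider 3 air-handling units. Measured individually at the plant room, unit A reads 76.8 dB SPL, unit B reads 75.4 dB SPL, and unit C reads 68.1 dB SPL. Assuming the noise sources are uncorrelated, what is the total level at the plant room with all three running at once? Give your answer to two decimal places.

Add the sources as powers (linear), then convert back to dB:
L_total = 10·log₁₀(10^(76.8/10) + 10^(75.4/10) + 10^(68.1/10)) = 10·log₁₀(88990000) = 79.49 dB SPL.

79.49 dB SPL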